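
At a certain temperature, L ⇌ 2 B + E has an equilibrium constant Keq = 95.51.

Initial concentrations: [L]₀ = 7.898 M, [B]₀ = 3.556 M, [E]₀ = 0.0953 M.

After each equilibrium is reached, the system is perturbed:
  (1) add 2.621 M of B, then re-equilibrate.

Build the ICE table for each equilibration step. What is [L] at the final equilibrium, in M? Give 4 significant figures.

Q₀ = 0.1526 vs Keq = 95.51 ⇒ Q<K, forward
Step 1:
                  L         B         E
  init        7.898     3.556    0.0953
  Δ          -3.554     7.107     3.554
  eq          4.344     10.66     3.649
  solve Keq expr → x = 3.554; check Q = 95.51
Then add 2.621 M of B.
Step 2:
                  L         B         E
  init        4.344     13.28     3.649
  Δ          0.5314    -1.063   -0.5314
  eq          4.876     12.22     3.118
  solve Keq expr → x = -0.5314; check Q = 95.51

[L]_eq = 4.876 M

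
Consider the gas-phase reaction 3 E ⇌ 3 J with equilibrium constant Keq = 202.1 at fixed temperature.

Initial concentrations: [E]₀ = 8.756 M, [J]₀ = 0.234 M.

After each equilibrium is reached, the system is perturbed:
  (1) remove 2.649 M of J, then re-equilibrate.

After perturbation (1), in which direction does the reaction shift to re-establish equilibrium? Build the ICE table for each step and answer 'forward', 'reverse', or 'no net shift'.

Direction: forward

Q₀ = 1.9087e-05 vs Keq = 202.1 ⇒ Q<K, forward
Step 1:
                    E           J
  init          8.756       0.234
  Δ            -7.447       7.447
  eq            1.309       7.681
  solve Keq expr → x = 2.482; check Q = 202.1
Then remove 2.649 M of J.
Step 2:
                    E           J
  init          1.309       5.032
  Δ           -0.3857      0.3857
  eq           0.9232       5.418
  solve Keq expr → x = 0.1286; check Q = 202.1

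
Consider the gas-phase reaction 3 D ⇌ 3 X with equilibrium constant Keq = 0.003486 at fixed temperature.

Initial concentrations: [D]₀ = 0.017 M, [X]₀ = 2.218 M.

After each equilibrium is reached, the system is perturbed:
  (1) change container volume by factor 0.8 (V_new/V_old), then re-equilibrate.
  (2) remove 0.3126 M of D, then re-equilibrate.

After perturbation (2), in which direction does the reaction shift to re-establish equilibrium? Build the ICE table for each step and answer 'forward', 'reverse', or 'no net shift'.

Q₀ = 2.2209e+06 vs Keq = 0.003486 ⇒ Q>K, reverse
Step 1:
                    D           X
  Initial       0.017       2.218
  Change        1.924      -1.924
  Equil         1.941      0.2943
  solve Keq expr → x = -0.6412; check Q = 0.003486
Then change container volume by factor 0.8 (V_new/V_old).
Step 2:
                    D           X
  Initial       2.426      0.3678
  Change            0           0
  Equil         2.426      0.3678
  solve Keq expr → x = 0; check Q = 0.003486
Then remove 0.3126 M of D.
Step 3:
                    D           X
  Initial       2.113      0.3678
  Change      0.04116    -0.04116
  Equil         2.154      0.3267
  solve Keq expr → x = -0.01372; check Q = 0.003486

Direction: reverse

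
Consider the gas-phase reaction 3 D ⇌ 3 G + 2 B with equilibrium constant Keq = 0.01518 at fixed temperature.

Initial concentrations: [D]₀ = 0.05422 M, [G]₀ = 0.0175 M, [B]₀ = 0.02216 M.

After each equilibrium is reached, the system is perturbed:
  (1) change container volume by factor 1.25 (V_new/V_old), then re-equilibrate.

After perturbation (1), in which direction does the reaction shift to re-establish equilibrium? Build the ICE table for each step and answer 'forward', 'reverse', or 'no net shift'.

Q₀ = 1.6511e-05 vs Keq = 0.01518 ⇒ Q<K, forward
Step 1:
                  D         G         B
  I         0.05422    0.0175   0.02216
  C        -0.03057   0.03057   0.02038
  E         0.02365   0.04807   0.04254
  solve Keq expr → x = 0.01019; check Q = 0.01518
Then change container volume by factor 1.25 (V_new/V_old).
Step 2:
                  D         G         B
  I         0.01892   0.03845   0.03403
  C        -0.00159   0.00159   0.00106
  E         0.01733   0.04004   0.03509
  solve Keq expr → x = 5.3011e-04; check Q = 0.01518

Direction: forward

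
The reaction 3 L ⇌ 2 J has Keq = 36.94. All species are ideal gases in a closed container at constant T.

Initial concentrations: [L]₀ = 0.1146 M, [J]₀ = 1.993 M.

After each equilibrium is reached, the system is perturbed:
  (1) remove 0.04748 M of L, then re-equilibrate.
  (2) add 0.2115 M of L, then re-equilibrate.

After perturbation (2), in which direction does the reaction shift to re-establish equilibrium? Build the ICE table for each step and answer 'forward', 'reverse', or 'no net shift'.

Direction: forward

Q₀ = 2639 vs Keq = 36.94 ⇒ Q>K, reverse
Step 1:
                  L         J
  Initial    0.1146     1.993
  Change     0.3257   -0.2171
  Equil      0.4403     1.776
  solve Keq expr → x = -0.1086; check Q = 36.94
Then remove 0.04748 M of L.
Step 2:
                  L         J
  Initial    0.3928     1.776
  Change    0.04276   -0.0285
  Equil      0.4356     1.747
  solve Keq expr → x = -0.01425; check Q = 36.94
Then add 0.2115 M of L.
Step 3:
                  L         J
  Initial    0.6471     1.747
  Change    -0.1906    0.1271
  Equil      0.4565     1.874
  solve Keq expr → x = 0.06354; check Q = 36.94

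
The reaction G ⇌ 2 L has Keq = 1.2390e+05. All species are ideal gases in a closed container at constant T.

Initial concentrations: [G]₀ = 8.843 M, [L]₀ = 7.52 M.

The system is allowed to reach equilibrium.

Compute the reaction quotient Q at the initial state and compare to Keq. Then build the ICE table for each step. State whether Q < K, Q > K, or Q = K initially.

Q₀ = 6.395; Q < K (proceeds forward)

Q₀ = 6.395 vs Keq = 1.2390e+05 ⇒ Q<K, forward
Step 1:
                    G           L
  I             8.843        7.52
  C            -8.838       17.68
  E          0.005124        25.2
  solve Keq expr → x = 8.838; check Q = 1.2390e+05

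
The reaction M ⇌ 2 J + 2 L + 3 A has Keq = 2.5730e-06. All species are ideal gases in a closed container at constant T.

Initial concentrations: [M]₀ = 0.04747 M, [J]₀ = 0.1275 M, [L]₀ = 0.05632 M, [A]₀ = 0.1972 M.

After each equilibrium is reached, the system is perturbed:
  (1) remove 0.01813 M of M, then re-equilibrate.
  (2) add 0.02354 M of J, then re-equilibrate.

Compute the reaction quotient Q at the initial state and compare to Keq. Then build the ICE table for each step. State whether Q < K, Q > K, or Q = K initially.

Q₀ = 8.3300e-06 vs Keq = 2.5730e-06 ⇒ Q>K, reverse
Step 1:
                  M         J         L         A
  Initial   0.04747    0.1275   0.05632    0.1972
  Change    0.00647  -0.01294  -0.01294  -0.01941
  Equil     0.05394    0.1146   0.04338    0.1778
  solve Keq expr → x = -0.00647; check Q = 2.5730e-06
Then remove 0.01813 M of M.
Step 2:
                  M         J         L         A
  Initial   0.03581    0.1146   0.04338    0.1778
  Change   0.001943 -0.003887 -0.003887  -0.00583
  Equil     0.03775    0.1107   0.03949     0.172
  solve Keq expr → x = -0.001943; check Q = 2.5730e-06
Then add 0.02354 M of J.
Step 3:
                  M         J         L         A
  Initial   0.03775    0.1342   0.03949     0.172
  Change    0.00179 -0.003581 -0.003581 -0.005371
  Equil     0.03954    0.1306   0.03591    0.1666
  solve Keq expr → x = -0.00179; check Q = 2.5730e-06

Q₀ = 8.3300e-06; Q > K (proceeds reverse)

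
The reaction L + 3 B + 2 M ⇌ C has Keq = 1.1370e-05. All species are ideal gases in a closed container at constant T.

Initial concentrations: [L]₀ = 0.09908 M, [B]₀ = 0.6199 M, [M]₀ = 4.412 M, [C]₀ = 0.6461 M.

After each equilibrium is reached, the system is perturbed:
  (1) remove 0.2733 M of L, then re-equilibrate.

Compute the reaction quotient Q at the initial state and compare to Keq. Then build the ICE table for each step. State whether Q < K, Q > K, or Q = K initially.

Q₀ = 1.406 vs Keq = 1.1370e-05 ⇒ Q>K, reverse
Step 1:
                    L           B           M           C
  Initial     0.09908      0.6199       4.412      0.6461
  Change       0.6416       1.925       1.283     -0.6416
  Equil        0.7407       2.545       5.695    0.004501
  solve Keq expr → x = -0.6416; check Q = 1.1370e-05
Then remove 0.2733 M of L.
Step 2:
                    L           B           M           C
  Initial      0.4674       2.545       5.695    0.004501
  Change     0.001631    0.004893    0.003262   -0.001631
  Equil         0.469        2.55       5.698     0.00287
  solve Keq expr → x = -0.001631; check Q = 1.1370e-05

Q₀ = 1.406; Q > K (proceeds reverse)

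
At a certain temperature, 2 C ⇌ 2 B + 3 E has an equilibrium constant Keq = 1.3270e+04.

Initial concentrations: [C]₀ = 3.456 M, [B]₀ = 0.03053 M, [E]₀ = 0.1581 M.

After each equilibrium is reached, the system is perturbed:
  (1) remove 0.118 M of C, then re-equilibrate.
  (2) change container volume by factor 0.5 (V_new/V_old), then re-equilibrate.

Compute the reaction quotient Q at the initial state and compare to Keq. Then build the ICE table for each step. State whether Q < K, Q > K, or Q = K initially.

Q₀ = 3.0839e-07 vs Keq = 1.3270e+04 ⇒ Q<K, forward
Step 1:
                   C          B          E
  Initial      3.456    0.03053     0.1581
  Change      -3.157      3.157      4.735
  Equil       0.2994      3.187      4.893
  solve Keq expr → x = 1.578; check Q = 1.3270e+04
Then remove 0.118 M of C.
Step 2:
                   C          B          E
  Initial     0.1814      3.187      4.893
  Change     0.09621   -0.09621    -0.1443
  Equil       0.2777      3.091      4.749
  solve Keq expr → x = -0.0481; check Q = 1.3270e+04
Then change container volume by factor 0.5 (V_new/V_old).
Step 3:
                   C          B          E
  Initial     0.5553      6.182      9.497
  Change      0.6431    -0.6431    -0.9646
  Equil        1.198      5.539      8.533
  solve Keq expr → x = -0.3215; check Q = 1.3270e+04

Q₀ = 3.0839e-07; Q < K (proceeds forward)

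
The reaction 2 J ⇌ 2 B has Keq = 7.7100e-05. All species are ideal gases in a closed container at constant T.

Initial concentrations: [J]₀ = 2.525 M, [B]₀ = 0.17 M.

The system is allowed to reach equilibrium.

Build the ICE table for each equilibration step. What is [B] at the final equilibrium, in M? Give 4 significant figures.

[B]_eq = 0.02346 M

Q₀ = 0.004533 vs Keq = 7.7100e-05 ⇒ Q>K, reverse
Step 1:
                    J           B
  init          2.525        0.17
  Δ            0.1465     -0.1465
  eq            2.672     0.02346
  solve Keq expr → x = -0.07327; check Q = 7.7100e-05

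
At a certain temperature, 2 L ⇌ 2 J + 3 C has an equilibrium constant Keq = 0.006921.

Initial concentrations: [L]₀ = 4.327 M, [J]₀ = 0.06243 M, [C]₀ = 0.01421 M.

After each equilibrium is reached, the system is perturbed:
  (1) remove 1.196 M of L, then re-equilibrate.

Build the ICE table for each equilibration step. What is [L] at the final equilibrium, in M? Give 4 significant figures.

[L]_eq = 2.728 M

Q₀ = 5.9730e-10 vs Keq = 0.006921 ⇒ Q<K, forward
Step 1:
                    L           J           C
  init          4.327     0.06243     0.01421
  Δ           -0.4677      0.4677      0.7016
  eq            3.859      0.5302      0.7158
  solve Keq expr → x = 0.2339; check Q = 0.006921
Then remove 1.196 M of L.
Step 2:
                    L           J           C
  init          2.663      0.5302      0.7158
  Δ           0.06441    -0.06441    -0.09661
  eq            2.728      0.4657      0.6192
  solve Keq expr → x = -0.0322; check Q = 0.006921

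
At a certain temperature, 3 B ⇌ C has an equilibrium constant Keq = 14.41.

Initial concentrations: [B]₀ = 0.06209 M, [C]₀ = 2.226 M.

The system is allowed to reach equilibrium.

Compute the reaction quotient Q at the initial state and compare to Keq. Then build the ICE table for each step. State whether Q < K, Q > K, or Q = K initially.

Q₀ = 9300 vs Keq = 14.41 ⇒ Q>K, reverse
Step 1:
                  B         C
  init      0.06209     2.226
  Δ          0.4618   -0.1539
  eq         0.5239     2.072
  solve Keq expr → x = -0.1539; check Q = 14.41

Q₀ = 9300; Q > K (proceeds reverse)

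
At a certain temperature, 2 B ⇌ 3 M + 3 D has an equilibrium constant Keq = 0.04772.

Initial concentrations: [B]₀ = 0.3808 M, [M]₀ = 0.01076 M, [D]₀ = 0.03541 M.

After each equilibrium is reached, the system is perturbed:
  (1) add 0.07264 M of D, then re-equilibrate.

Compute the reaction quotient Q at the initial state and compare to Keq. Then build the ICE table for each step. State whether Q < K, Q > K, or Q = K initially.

Q₀ = 3.8144e-10 vs Keq = 0.04772 ⇒ Q<K, forward
Step 1:
                  B         M         D
  init       0.3808   0.01076   0.03541
  Δ         -0.2083    0.3124    0.3124
  eq         0.1725    0.3232    0.3478
  solve Keq expr → x = 0.1041; check Q = 0.04772
Then add 0.07264 M of D.
Step 2:
                  B         M         D
  init       0.1725    0.3232    0.4205
  Δ         0.01556  -0.02334  -0.02334
  eq         0.1881    0.2998    0.3971
  solve Keq expr → x = -0.007781; check Q = 0.04772

Q₀ = 3.8144e-10; Q < K (proceeds forward)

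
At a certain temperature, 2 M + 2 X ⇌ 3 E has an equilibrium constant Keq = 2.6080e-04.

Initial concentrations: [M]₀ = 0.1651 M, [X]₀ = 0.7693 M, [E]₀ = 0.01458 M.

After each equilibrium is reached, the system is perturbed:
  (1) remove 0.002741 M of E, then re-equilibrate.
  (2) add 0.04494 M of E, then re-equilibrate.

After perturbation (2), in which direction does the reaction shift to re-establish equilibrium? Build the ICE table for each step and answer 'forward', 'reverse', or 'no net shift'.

Q₀ = 1.9213e-04 vs Keq = 2.6080e-04 ⇒ Q<K, forward
Step 1:
                    M           X           E
  init         0.1651      0.7693     0.01458
  Δ       -9.9007e-04 -9.9007e-04    0.001485
  eq           0.1641      0.7683     0.01607
  solve Keq expr → x = 4.9503e-04; check Q = 2.6080e-04
Then remove 0.002741 M of E.
Step 2:
                    M           X           E
  init         0.1641      0.7683     0.01332
  Δ         -0.001736   -0.001736    0.002603
  eq           0.1624      0.7666     0.01593
  solve Keq expr → x = 8.6783e-04; check Q = 2.6080e-04
Then add 0.04494 M of E.
Step 3:
                    M           X           E
  init         0.1624      0.7666     0.06087
  Δ           0.02846     0.02846    -0.04269
  eq           0.1908       0.795     0.01817
  solve Keq expr → x = -0.01423; check Q = 2.6080e-04

Direction: reverse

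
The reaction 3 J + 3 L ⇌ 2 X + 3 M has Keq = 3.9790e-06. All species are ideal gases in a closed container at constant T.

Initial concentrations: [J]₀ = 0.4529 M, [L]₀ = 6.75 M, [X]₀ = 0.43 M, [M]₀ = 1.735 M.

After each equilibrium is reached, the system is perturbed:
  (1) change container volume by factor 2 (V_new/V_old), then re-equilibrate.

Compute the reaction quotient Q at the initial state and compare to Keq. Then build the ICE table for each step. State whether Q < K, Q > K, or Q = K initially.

Q₀ = 0.0338; Q > K (proceeds reverse)

Q₀ = 0.0338 vs Keq = 3.9790e-06 ⇒ Q>K, reverse
Step 1:
                    J           L           X           M
  Initial      0.4529        6.75        0.43       1.735
  Change       0.5928      0.5928     -0.3952     -0.5928
  Equil         1.046       7.343     0.03477       1.142
  solve Keq expr → x = -0.1976; check Q = 3.9790e-06
Then change container volume by factor 2 (V_new/V_old).
Step 2:
                    J           L           X           M
  Initial      0.5229       3.671     0.01739      0.5711
  Change     0.006875    0.006875   -0.004583   -0.006875
  Equil        0.5297       3.678      0.0128      0.5642
  solve Keq expr → x = -0.002292; check Q = 3.9790e-06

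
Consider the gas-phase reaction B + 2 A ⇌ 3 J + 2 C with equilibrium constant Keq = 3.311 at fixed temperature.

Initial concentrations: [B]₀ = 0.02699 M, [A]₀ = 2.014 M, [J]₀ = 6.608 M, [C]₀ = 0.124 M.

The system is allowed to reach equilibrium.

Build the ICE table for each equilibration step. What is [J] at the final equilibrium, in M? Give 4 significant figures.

[J]_eq = 6.506 M

Q₀ = 40.53 vs Keq = 3.311 ⇒ Q>K, reverse
Step 1:
                  B         A         J         C
  Initial   0.02699     2.014     6.608     0.124
  Change    0.03385    0.0677   -0.1016   -0.0677
  Equil     0.06084     2.082     6.506    0.0563
  solve Keq expr → x = -0.03385; check Q = 3.311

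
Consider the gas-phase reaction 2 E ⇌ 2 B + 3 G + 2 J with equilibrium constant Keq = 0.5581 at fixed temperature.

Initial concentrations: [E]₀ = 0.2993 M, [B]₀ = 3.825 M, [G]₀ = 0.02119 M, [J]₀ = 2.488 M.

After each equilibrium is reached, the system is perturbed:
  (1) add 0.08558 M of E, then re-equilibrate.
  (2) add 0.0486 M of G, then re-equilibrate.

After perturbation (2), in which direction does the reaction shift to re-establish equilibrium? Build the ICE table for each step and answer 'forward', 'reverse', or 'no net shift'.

Direction: reverse

Q₀ = 0.009619 vs Keq = 0.5581 ⇒ Q<K, forward
Step 1:
                  E         B         G         J
  Initial    0.2993     3.825   0.02119     2.488
  Change   -0.03539   0.03539   0.05308   0.03539
  Equil      0.2639      3.86   0.07427     2.523
  solve Keq expr → x = 0.01769; check Q = 0.5581
Then add 0.08558 M of E.
Step 2:
                  E         B         G         J
  Initial    0.3495      3.86   0.07427     2.523
  Change  -0.008944  0.008944   0.01342  0.008944
  Equil      0.3406     3.869   0.08768     2.532
  solve Keq expr → x = 0.004472; check Q = 0.5581
Then add 0.0486 M of G.
Step 3:
                  E         B         G         J
  Initial    0.3406     3.869    0.1363     2.532
  Change    0.02842  -0.02842  -0.04263  -0.02842
  Equil       0.369     3.841   0.09365     2.504
  solve Keq expr → x = -0.01421; check Q = 0.5581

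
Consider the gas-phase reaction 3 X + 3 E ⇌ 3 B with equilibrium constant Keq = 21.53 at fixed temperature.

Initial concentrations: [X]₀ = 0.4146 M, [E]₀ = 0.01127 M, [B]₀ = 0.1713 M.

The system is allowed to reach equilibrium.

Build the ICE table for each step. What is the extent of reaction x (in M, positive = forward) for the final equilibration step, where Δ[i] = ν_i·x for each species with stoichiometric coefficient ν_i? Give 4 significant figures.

x = -0.02226 M

Q₀ = 4.9273e+04 vs Keq = 21.53 ⇒ Q>K, reverse
Step 1:
                    X           E           B
  init         0.4146     0.01127      0.1713
  Δ           0.06678     0.06678    -0.06678
  eq           0.4814     0.07805      0.1045
  solve Keq expr → x = -0.02226; check Q = 21.53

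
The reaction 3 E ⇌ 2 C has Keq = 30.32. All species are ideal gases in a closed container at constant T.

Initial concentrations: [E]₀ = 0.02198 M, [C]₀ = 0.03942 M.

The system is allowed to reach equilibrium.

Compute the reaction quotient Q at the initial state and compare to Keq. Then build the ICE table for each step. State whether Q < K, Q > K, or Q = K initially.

Q₀ = 146.3; Q > K (proceeds reverse)

Q₀ = 146.3 vs Keq = 30.32 ⇒ Q>K, reverse
Step 1:
                  E         C
  init      0.02198   0.03942
  Δ         0.01059 -0.007058
  eq        0.03257   0.03236
  solve Keq expr → x = -0.003529; check Q = 30.32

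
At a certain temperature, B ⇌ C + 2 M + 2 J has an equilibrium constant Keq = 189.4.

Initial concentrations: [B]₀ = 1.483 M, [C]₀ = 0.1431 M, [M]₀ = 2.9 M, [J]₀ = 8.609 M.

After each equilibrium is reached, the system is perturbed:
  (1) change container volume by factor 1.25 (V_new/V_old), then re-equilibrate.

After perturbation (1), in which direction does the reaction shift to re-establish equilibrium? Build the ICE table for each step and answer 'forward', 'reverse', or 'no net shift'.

Direction: forward

Q₀ = 60.15 vs Keq = 189.4 ⇒ Q<K, forward
Step 1:
                   B          C          M          J
  Initial      1.483     0.1431        2.9      8.609
  Change       -0.16       0.16       0.32       0.32
  Equil        1.323     0.3031       3.22      8.929
  solve Keq expr → x = 0.16; check Q = 189.4
Then change container volume by factor 1.25 (V_new/V_old).
Step 2:
                   B          C          M          J
  Initial      1.058     0.2425      2.576      7.143
  Change     -0.1421     0.1421     0.2841     0.2841
  Equil       0.9163     0.3846       2.86      7.427
  solve Keq expr → x = 0.1421; check Q = 189.4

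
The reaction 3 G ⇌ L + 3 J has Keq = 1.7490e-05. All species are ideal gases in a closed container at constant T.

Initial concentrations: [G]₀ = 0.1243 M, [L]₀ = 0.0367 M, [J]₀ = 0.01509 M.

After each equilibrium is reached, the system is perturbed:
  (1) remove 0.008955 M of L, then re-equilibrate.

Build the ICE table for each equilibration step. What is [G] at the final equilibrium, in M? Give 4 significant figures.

[G]_eq = 0.1282 M

Q₀ = 6.5663e-05 vs Keq = 1.7490e-05 ⇒ Q>K, reverse
Step 1:
                   G          L          J
  Initial     0.1243     0.0367    0.01509
  Change    0.004849  -0.001616  -0.004849
  Equil       0.1291    0.03508    0.01024
  solve Keq expr → x = -0.001616; check Q = 1.7490e-05
Then remove 0.008955 M of L.
Step 2:
                   G          L          J
  Initial     0.1291    0.02613    0.01024
  Change  -9.3148e-04 3.1049e-04 9.3148e-04
  Equil       0.1282    0.02644    0.01117
  solve Keq expr → x = 3.1049e-04; check Q = 1.7490e-05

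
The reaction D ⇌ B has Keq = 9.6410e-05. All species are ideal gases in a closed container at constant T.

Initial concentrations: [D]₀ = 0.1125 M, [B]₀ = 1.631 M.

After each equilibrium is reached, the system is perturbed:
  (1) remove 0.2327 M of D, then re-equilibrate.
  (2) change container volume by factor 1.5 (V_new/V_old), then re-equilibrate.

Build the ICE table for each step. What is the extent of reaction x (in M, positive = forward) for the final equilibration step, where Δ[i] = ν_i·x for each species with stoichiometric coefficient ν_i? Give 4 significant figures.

Q₀ = 14.5 vs Keq = 9.6410e-05 ⇒ Q>K, reverse
Step 1:
                  D         B
  init       0.1125     1.631
  Δ           1.631    -1.631
  eq          1.743 1.6807e-04
  solve Keq expr → x = -1.631; check Q = 9.6410e-05
Then remove 0.2327 M of D.
Step 2:
                  D         B
  init        1.511 1.6807e-04
  Δ       2.2432e-05 -2.2432e-05
  eq          1.511 1.4564e-04
  solve Keq expr → x = -2.2432e-05; check Q = 9.6410e-05
Then change container volume by factor 1.5 (V_new/V_old).
Step 3:
                  D         B
  init        1.007 9.7095e-05
  Δ               0         0
  eq          1.007 9.7095e-05
  solve Keq expr → x = 0; check Q = 9.6410e-05

x = 0 M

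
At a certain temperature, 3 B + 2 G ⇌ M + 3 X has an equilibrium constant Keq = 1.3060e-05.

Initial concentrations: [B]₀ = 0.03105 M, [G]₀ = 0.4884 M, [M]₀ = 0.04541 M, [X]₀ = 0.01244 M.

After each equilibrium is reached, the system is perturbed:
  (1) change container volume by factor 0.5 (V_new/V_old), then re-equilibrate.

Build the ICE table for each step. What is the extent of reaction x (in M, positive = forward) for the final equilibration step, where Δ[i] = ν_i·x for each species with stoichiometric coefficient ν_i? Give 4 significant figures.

Q₀ = 0.01224 vs Keq = 1.3060e-05 ⇒ Q>K, reverse
Step 1:
                  B         G         M         X
  I         0.03105    0.4884   0.04541   0.01244
  C         0.01067  0.007112 -0.003556  -0.01067
  E         0.04172    0.4955   0.04185  0.001772
  solve Keq expr → x = -0.003556; check Q = 1.3060e-05
Then change container volume by factor 0.5 (V_new/V_old).
Step 2:
                  B         G         M         X
  I         0.08344     0.991   0.08371  0.003544
  C       -8.6785e-04 -5.7857e-04 2.8928e-04 8.6785e-04
  E         0.08257    0.9904     0.084  0.004412
  solve Keq expr → x = 2.8928e-04; check Q = 1.3060e-05

x = 2.8928e-04 M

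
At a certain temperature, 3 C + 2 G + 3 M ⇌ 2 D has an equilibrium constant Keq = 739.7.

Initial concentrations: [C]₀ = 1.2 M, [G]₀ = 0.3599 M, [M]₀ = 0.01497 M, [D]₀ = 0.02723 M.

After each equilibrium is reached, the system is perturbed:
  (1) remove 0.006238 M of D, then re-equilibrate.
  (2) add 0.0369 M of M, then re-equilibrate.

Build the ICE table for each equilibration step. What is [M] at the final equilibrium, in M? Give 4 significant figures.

[M]_eq = 0.02279 M

Q₀ = 987.5 vs Keq = 739.7 ⇒ Q>K, reverse
Step 1:
                  C         G         M         D
  I             1.2    0.3599   0.01497   0.02723
  C        0.001161 7.7385e-04  0.001161 -7.7385e-04
  E           1.201    0.3607   0.01613   0.02646
  solve Keq expr → x = -3.8692e-04; check Q = 739.7
Then remove 0.006238 M of D.
Step 2:
                  C         G         M         D
  I           1.201    0.3607   0.01613   0.02022
  C       -0.002002 -0.001335 -0.002002  0.001335
  E           1.199    0.3593   0.01413   0.02155
  solve Keq expr → x = 6.6733e-04; check Q = 739.7
Then add 0.0369 M of M.
Step 3:
                  C         G         M         D
  I           1.199    0.3593   0.05103   0.02155
  C        -0.02824  -0.01882  -0.02824   0.01882
  E           1.171    0.3405   0.02279   0.04038
  solve Keq expr → x = 0.009412; check Q = 739.7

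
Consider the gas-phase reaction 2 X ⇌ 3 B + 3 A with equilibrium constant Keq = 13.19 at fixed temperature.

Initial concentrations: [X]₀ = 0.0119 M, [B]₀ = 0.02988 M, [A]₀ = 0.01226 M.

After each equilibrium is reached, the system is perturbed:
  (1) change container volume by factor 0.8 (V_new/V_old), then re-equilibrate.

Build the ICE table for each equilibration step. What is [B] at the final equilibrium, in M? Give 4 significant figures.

Q₀ = 3.4715e-07 vs Keq = 13.19 ⇒ Q<K, forward
Step 1:
                    X           B           A
  init         0.0119     0.02988     0.01226
  Δ          -0.01189     0.01783     0.01783
  eq       1.4974e-05     0.04771     0.03009
  solve Keq expr → x = 0.005943; check Q = 13.19
Then change container volume by factor 0.8 (V_new/V_old).
Step 2:
                    X           B           A
  init     1.8718e-05     0.05963     0.03761
  Δ        1.0499e-05 -1.5748e-05 -1.5748e-05
  eq       2.9216e-05     0.05962     0.03759
  solve Keq expr → x = -5.2493e-06; check Q = 13.19

[B]_eq = 0.05962 M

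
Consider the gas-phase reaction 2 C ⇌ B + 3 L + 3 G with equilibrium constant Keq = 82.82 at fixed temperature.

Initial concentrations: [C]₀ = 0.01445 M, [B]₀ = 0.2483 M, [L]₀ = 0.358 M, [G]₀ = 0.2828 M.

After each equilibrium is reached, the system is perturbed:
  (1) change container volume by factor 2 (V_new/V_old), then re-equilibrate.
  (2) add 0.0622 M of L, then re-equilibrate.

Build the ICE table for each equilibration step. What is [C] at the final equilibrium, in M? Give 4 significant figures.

Q₀ = 1.234 vs Keq = 82.82 ⇒ Q<K, forward
Step 1:
                   C          B          L          G
  init       0.01445     0.2483      0.358     0.2828
  Δ         -0.01233   0.006166     0.0185     0.0185
  eq        0.002118     0.2545     0.3765     0.3013
  solve Keq expr → x = 0.006166; check Q = 82.82
Then change container volume by factor 2 (V_new/V_old).
Step 2:
                   C          B          L          G
  init      0.001059     0.1272     0.1882     0.1506
  Δ       -8.6699e-04 4.3350e-04     0.0013     0.0013
  eq      1.9191e-04     0.1277     0.1895     0.1519
  solve Keq expr → x = 4.3350e-04; check Q = 82.82
Then add 0.0622 M of L.
Step 3:
                   C          B          L          G
  init    1.9191e-04     0.1277     0.2517     0.1519
  Δ       1.0107e-04 -5.0536e-05 -1.5161e-04 -1.5161e-04
  eq      2.9298e-04     0.1276     0.2516     0.1518
  solve Keq expr → x = -5.0536e-05; check Q = 82.82

[C]_eq = 2.9298e-04 M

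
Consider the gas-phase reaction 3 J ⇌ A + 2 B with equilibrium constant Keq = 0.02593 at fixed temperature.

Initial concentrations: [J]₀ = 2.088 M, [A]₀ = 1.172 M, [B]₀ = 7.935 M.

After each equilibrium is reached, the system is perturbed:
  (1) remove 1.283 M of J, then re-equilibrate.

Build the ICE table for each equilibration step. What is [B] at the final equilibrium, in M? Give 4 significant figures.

Q₀ = 8.106 vs Keq = 0.02593 ⇒ Q>K, reverse
Step 1:
                   J          A          B
  Initial      2.088      1.172      7.935
  Change        3.18      -1.06      -2.12
  Equil        5.268     0.1121      5.815
  solve Keq expr → x = -1.06; check Q = 0.02593
Then remove 1.283 M of J.
Step 2:
                   J          A          B
  Initial      3.985     0.1121      5.815
  Change      0.1654   -0.05514    -0.1103
  Equil         4.15    0.05695      5.705
  solve Keq expr → x = -0.05514; check Q = 0.02593

[B]_eq = 5.705 M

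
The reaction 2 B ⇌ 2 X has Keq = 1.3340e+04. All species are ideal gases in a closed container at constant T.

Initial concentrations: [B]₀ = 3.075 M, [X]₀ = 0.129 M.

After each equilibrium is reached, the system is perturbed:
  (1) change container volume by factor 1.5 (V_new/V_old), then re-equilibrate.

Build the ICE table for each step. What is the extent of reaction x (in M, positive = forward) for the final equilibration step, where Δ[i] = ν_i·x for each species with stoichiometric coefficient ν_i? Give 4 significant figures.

Q₀ = 0.00176 vs Keq = 1.3340e+04 ⇒ Q<K, forward
Step 1:
                   B          X
  I            3.075      0.129
  C           -3.047      3.047
  E           0.0275      3.176
  solve Keq expr → x = 1.524; check Q = 1.3340e+04
Then change container volume by factor 1.5 (V_new/V_old).
Step 2:
                   B          X
  I          0.01833      2.118
  C                0          0
  E          0.01833      2.118
  solve Keq expr → x = 0; check Q = 1.3340e+04

x = 0 M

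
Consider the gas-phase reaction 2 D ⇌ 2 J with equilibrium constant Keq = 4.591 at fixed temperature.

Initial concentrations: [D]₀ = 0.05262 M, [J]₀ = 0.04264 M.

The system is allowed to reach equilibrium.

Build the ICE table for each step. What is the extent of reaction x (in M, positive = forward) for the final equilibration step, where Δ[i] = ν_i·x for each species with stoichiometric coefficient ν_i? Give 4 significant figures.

x = 0.01115 M

Q₀ = 0.6566 vs Keq = 4.591 ⇒ Q<K, forward
Step 1:
                    D           J
  I           0.05262     0.04264
  C          -0.02231     0.02231
  E           0.03031     0.06495
  solve Keq expr → x = 0.01115; check Q = 4.591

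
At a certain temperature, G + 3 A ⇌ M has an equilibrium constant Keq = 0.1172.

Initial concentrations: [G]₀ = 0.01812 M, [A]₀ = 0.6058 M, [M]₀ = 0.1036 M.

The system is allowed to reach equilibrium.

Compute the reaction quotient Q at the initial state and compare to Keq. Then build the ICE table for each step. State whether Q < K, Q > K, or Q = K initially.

Q₀ = 25.72; Q > K (proceeds reverse)

Q₀ = 25.72 vs Keq = 0.1172 ⇒ Q>K, reverse
Step 1:
                  G         A         M
  init      0.01812    0.6058    0.1036
  Δ         0.09434     0.283  -0.09434
  eq         0.1125    0.8888  0.009256
  solve Keq expr → x = -0.09434; check Q = 0.1172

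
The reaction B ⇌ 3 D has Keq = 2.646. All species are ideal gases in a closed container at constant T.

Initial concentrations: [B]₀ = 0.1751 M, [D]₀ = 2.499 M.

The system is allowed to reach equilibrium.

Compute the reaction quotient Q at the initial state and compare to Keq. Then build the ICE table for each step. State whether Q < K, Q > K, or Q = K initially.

Q₀ = 89.13; Q > K (proceeds reverse)

Q₀ = 89.13 vs Keq = 2.646 ⇒ Q>K, reverse
Step 1:
                  B         D
  I          0.1751     2.499
  C          0.4407    -1.322
  E          0.6158     1.177
  solve Keq expr → x = -0.4407; check Q = 2.646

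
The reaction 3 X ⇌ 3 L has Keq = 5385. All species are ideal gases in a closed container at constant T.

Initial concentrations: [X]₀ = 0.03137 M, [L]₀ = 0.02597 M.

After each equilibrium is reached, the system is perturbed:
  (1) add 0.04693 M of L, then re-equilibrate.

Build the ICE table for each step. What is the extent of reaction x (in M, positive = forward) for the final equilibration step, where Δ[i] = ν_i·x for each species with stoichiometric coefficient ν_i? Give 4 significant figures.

Q₀ = 0.5674 vs Keq = 5385 ⇒ Q<K, forward
Step 1:
                  X         L
  init      0.03137   0.02597
  Δ        -0.02828   0.02828
  eq       0.003095   0.05425
  solve Keq expr → x = 0.009425; check Q = 5385
Then add 0.04693 M of L.
Step 2:
                  X         L
  init     0.003095    0.1012
  Δ        0.002533 -0.002533
  eq       0.005628   0.09864
  solve Keq expr → x = -8.4431e-04; check Q = 5385

x = -8.4431e-04 M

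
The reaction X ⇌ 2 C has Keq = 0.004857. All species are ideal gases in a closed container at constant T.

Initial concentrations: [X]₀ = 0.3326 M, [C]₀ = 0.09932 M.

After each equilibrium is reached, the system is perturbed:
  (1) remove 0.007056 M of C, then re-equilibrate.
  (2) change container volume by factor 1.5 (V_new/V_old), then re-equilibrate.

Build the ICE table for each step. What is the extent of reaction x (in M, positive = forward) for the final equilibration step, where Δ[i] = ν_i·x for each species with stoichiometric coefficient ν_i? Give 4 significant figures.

Q₀ = 0.02966 vs Keq = 0.004857 ⇒ Q>K, reverse
Step 1:
                  X         C
  init       0.3326   0.09932
  Δ         0.02871  -0.05743
  eq         0.3613   0.04189
  solve Keq expr → x = -0.02871; check Q = 0.004857
Then remove 0.007056 M of C.
Step 2:
                  X         C
  init       0.3613   0.03484
  Δ       -0.003428  0.006857
  eq         0.3579   0.04169
  solve Keq expr → x = 0.003428; check Q = 0.004857
Then change container volume by factor 1.5 (V_new/V_old).
Step 3:
                  X         C
  init       0.2386   0.02779
  Δ       -0.003015  0.006031
  eq         0.2356   0.03383
  solve Keq expr → x = 0.003015; check Q = 0.004857

x = 0.003015 M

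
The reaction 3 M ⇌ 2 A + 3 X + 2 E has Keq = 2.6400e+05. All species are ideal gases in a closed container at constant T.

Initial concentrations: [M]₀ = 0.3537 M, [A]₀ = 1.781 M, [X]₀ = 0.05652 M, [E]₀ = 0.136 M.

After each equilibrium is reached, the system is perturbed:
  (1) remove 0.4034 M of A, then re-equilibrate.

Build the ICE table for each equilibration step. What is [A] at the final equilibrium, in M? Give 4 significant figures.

Q₀ = 2.3939e-04 vs Keq = 2.6400e+05 ⇒ Q<K, forward
Step 1:
                    M           A           X           E
  Initial      0.3537       1.781     0.05652       0.136
  Change      -0.3485      0.2324      0.3485      0.2324
  Equil      0.005173       2.013       0.405      0.3684
  solve Keq expr → x = 0.1162; check Q = 2.6400e+05
Then remove 0.4034 M of A.
Step 2:
                    M           A           X           E
  Initial    0.005173        1.61       0.405      0.3684
  Change  -7.0401e-04  4.6934e-04  7.0401e-04  4.6934e-04
  Equil      0.004469        1.61      0.4058      0.3688
  solve Keq expr → x = 2.3467e-04; check Q = 2.6400e+05

[A]_eq = 1.61 M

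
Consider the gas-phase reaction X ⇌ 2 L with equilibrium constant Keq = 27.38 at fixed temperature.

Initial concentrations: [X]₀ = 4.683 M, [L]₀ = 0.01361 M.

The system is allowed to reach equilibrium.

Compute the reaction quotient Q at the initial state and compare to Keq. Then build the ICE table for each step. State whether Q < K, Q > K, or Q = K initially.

Q₀ = 3.9554e-05; Q < K (proceeds forward)

Q₀ = 3.9554e-05 vs Keq = 27.38 ⇒ Q<K, forward
Step 1:
                   X          L
  Initial      4.683    0.01361
  Change       -3.19       6.38
  Equil        1.493      6.394
  solve Keq expr → x = 3.19; check Q = 27.38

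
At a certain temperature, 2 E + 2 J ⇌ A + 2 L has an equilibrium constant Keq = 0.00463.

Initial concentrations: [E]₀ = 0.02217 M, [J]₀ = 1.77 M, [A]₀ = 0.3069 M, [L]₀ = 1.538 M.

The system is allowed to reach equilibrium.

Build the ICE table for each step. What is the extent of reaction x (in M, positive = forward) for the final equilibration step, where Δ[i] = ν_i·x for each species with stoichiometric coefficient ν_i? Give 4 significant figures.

x = -0.296 M

Q₀ = 471.4 vs Keq = 0.00463 ⇒ Q>K, reverse
Step 1:
                   E          J          A          L
  I          0.02217       1.77     0.3069      1.538
  C            0.592      0.592     -0.296     -0.592
  E           0.6142      2.362    0.01089      0.946
  solve Keq expr → x = -0.296; check Q = 0.00463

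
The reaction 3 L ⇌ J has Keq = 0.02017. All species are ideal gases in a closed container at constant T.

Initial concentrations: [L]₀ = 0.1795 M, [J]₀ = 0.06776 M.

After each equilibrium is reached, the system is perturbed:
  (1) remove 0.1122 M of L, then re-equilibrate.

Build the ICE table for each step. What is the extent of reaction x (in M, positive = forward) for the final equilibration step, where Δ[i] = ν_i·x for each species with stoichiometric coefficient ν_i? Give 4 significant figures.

x = -7.0782e-04 M

Q₀ = 11.72 vs Keq = 0.02017 ⇒ Q>K, reverse
Step 1:
                  L         J
  Initial    0.1795   0.06776
  Change        0.2  -0.06666
  Equil      0.3795  0.001102
  solve Keq expr → x = -0.06666; check Q = 0.02017
Then remove 0.1122 M of L.
Step 2:
                  L         J
  Initial    0.2673  0.001102
  Change   0.002123 -7.0782e-04
  Equil      0.2694 3.9435e-04
  solve Keq expr → x = -7.0782e-04; check Q = 0.02017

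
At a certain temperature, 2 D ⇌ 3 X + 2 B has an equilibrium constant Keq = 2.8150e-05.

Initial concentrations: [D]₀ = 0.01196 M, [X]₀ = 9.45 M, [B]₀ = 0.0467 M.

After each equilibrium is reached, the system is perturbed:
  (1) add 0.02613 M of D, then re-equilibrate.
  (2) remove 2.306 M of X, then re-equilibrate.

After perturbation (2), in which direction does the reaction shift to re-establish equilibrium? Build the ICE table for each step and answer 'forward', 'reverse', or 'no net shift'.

Direction: forward

Q₀ = 1.2867e+04 vs Keq = 2.8150e-05 ⇒ Q>K, reverse
Step 1:
                  D         X         B
  I         0.01196      9.45    0.0467
  C         0.04669  -0.07003  -0.04669
  E         0.05865      9.38 1.0832e-05
  solve Keq expr → x = -0.02334; check Q = 2.8150e-05
Then add 0.02613 M of D.
Step 2:
                  D         X         B
  I         0.08478      9.38 1.0832e-05
  C       -4.8250e-06 7.2375e-06 4.8250e-06
  E         0.08477      9.38 1.5657e-05
  solve Keq expr → x = 2.4125e-06; check Q = 2.8150e-05
Then remove 2.306 M of X.
Step 3:
                  D         X         B
  I         0.08477     7.074 1.5657e-05
  C       -8.2470e-06 1.2370e-05 8.2470e-06
  E         0.08477     7.074 2.3904e-05
  solve Keq expr → x = 4.1235e-06; check Q = 2.8150e-05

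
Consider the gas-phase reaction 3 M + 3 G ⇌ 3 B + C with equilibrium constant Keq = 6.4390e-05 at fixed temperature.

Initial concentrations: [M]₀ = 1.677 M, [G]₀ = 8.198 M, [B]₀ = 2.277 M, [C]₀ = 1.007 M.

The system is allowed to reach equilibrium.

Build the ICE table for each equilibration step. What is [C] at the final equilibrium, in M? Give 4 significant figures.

Q₀ = 0.004575 vs Keq = 6.4390e-05 ⇒ Q>K, reverse
Step 1:
                  M         G         B         C
  init        1.677     8.198     2.277     1.007
  Δ           1.087     1.087    -1.087   -0.3622
  eq          2.764     9.285      1.19    0.6448
  solve Keq expr → x = -0.3622; check Q = 6.4390e-05

[C]_eq = 0.6448 M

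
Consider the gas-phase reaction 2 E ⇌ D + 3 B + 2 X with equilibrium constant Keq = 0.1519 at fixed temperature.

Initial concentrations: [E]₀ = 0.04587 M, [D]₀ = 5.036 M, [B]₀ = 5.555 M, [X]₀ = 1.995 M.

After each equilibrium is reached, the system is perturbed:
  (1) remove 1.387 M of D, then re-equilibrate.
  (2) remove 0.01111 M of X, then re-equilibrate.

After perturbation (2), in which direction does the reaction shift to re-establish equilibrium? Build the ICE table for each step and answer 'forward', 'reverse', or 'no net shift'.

Direction: forward

Q₀ = 1.6329e+06 vs Keq = 0.1519 ⇒ Q>K, reverse
Step 1:
                    E           D           B           X
  Initial     0.04587       5.036       5.555       1.995
  Change         1.91     -0.9548      -2.864       -1.91
  Equil         1.955       4.081       2.691     0.08547
  solve Keq expr → x = -0.9548; check Q = 0.1519
Then remove 1.387 M of D.
Step 2:
                    E           D           B           X
  Initial       1.955       2.694       2.691     0.08547
  Change     -0.01716     0.00858     0.02574     0.01716
  Equil         1.938       2.703       2.716      0.1026
  solve Keq expr → x = 0.00858; check Q = 0.1519
Then remove 0.01111 M of X.
Step 3:
                    E           D           B           X
  Initial       1.938       2.703       2.716     0.09152
  Change    -0.009692    0.004846     0.01454    0.009692
  Equil         1.929       2.708       2.731      0.1012
  solve Keq expr → x = 0.004846; check Q = 0.1519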